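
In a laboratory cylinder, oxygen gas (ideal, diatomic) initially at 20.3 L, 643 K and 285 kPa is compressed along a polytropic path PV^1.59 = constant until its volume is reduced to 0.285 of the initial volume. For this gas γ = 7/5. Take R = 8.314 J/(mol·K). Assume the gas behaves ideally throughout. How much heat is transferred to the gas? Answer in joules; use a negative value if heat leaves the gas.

n = P₁V₁/(RT₁) = 285×20.3/(8.314×643) = 1.08 mol.
Polytropic n=1.59: T₂ = T₁(V₁/V₂)^(n−1) = 643×(3.51)^0.59 = 1350 K; P₂ = P₁(V₁/V₂)^n = 2100 kPa.
W = (P₁V₁−P₂V₂)/(n−1) = (285×20.3−2100×5.79)/0.59 = -10800 J.
ΔU = nCvΔT = 1.08×20.8×(1350−643) = 15900 J.
Q = ΔU + W = 5110 J.

5110 J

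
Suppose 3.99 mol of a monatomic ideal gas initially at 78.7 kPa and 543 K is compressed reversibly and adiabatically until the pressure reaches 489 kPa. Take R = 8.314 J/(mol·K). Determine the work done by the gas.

-29100 J

V₁ = nRT₁/P₁ = 3.99×8.314×543/78.7 = 229 L.
Adiabatic: T₂/T₁ = (P₂/P₁)^((γ−1)/γ) ⇒ T₂ = 543×(6.21)^0.400 = 1130 K; V₂ = 76.5 L.
ΔU = nCvΔT = 3.99×12.5×(1130−543) = 29100 J.
Q = 0 for an adiabatic process, so W = −ΔU = -29100 J.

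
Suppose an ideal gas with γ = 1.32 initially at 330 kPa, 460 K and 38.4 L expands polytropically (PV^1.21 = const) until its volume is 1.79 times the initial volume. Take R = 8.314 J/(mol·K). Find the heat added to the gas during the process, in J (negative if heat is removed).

2390 J

n = P₁V₁/(RT₁) = 330×38.4/(8.314×460) = 3.31 mol.
Polytropic n=1.21: T₂ = T₁(V₁/V₂)^(n−1) = 460×(0.559)^0.21 = 407 K; P₂ = P₁(V₁/V₂)^n = 163 kPa.
W = (P₁V₁−P₂V₂)/(n−1) = (330×38.4−163×68.7)/0.21 = 6940 J.
ΔU = nCvΔT = 3.31×26.0×(407−460) = -4560 J.
Q = ΔU + W = 2390 J.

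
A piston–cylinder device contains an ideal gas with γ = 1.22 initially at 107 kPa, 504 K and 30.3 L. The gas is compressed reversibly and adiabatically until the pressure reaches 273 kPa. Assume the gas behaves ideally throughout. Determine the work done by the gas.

-2710 J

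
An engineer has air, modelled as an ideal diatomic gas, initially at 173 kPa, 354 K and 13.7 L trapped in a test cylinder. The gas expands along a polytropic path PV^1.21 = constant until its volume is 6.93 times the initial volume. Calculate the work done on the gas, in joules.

-3770 J

n = P₁V₁/(RT₁) = 173×13.7/(8.314×354) = 0.805 mol.
Polytropic n=1.21: T₂ = T₁(V₁/V₂)^(n−1) = 354×(0.144)^0.21 = 236 K; P₂ = P₁(V₁/V₂)^n = 16.6 kPa.
W = (P₁V₁−P₂V₂)/(n−1) = (173×13.7−16.6×94.9)/0.21 = 3770 J.
Work done on the gas = −W_by = -3770 J.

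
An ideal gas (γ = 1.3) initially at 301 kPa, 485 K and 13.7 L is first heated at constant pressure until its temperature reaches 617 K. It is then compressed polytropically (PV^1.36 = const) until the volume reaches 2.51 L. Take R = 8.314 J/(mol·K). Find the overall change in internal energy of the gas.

n = P₁V₁/(RT₁) = 301×13.7/(8.314×485) = 1.02 mol.
Step 1 — Isobaric: P stays 301 kPa; V/T = const ⇒ T₂ = 617 K, V₂ = 17.4 L.
W = PΔV = 301×(17.4−13.7) kPa·L = 1120 J.
ΔU = nCvΔT = 1.02×27.7×(617−485) = 3740 J.
Q = ΔU + W = nCpΔT = 4860 J.
State after step 1: P = 301 kPa, V = 17.4 L, T = 617 K.
Step 2 — Polytropic n=1.36: T₂ = T₁(V₁/V₂)^(n−1) = 617×(6.94)^0.36 = 1240 K; P₂ = P₁(V₁/V₂)^n = 4200 kPa.
W = (P₁V₁−P₂V₂)/(n−1) = (301×17.4−4200×2.51)/0.36 = -14700 J.
ΔU = nCvΔT = 1.02×27.7×(1240−617) = 17600 J.
Q = ΔU + W = 2940 J.
Net over both steps: W = -13600 J, Q = 7800 J, ΔU = 21400 J.

21400 J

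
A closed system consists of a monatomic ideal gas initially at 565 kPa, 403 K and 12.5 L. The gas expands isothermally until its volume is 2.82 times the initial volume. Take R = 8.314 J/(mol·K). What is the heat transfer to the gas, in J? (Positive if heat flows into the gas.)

7320 J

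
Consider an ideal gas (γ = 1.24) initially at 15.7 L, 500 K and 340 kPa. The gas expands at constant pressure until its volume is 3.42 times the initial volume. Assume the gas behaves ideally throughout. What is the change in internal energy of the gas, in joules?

53800 J

n = P₁V₁/(RT₁) = 340×15.7/(8.314×500) = 1.28 mol.
Isobaric: P stays 340 kPa; V/T = const ⇒ T₂ = 1710 K, V₂ = 53.7 L.
For an ideal gas ΔU = nCvΔT with Cv = R/(γ−1) = 34.6 J/(mol·K).
ΔU = 1.28×34.6×(1710−500) = 53800 J.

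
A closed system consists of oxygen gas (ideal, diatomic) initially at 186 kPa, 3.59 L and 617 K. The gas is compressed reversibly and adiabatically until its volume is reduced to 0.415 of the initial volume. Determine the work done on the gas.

704 J

n = P₁V₁/(RT₁) = 186×3.59/(8.314×617) = 0.130 mol.
Adiabatic: TV^(γ−1) = const ⇒ T₂ = 617×(2.41)^0.400 = 877 K; PV^γ = const ⇒ P₂ = 637 kPa.
ΔU = nCvΔT = 0.130×20.8×(877−617) = 704 J.
Q = 0 for an adiabatic process, so W = −ΔU = -704 J.
Work done on the gas = −W_by = 704 J.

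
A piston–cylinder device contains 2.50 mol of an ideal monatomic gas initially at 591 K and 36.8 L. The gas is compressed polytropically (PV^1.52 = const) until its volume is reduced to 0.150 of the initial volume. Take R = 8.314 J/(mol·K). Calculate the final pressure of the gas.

5970 kPa

P₁ = nRT₁/V₁ = 2.50×8.314×591/36.8 = 334 kPa.
Polytropic n=1.52: T₂ = T₁(V₁/V₂)^(n−1) = 591×(6.67)^0.52 = 1580 K; P₂ = P₁(V₁/V₂)^n = 5970 kPa.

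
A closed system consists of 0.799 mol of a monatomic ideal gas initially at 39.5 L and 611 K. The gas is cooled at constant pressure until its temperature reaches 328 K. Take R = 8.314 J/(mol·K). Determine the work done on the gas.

1880 J

P₁ = nRT₁/V₁ = 0.799×8.314×611/39.5 = 103 kPa.
Isobaric: P stays 103 kPa; V/T = const ⇒ T₂ = 328 K, V₂ = 21.2 L.
W = PΔV = 103×(21.2−39.5) kPa·L = -1880 J.
Work done on the gas = −W_by = 1880 J.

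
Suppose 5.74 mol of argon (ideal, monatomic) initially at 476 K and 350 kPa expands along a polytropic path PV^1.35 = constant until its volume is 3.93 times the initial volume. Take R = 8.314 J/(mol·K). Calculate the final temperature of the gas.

295 K

V₁ = nRT₁/P₁ = 5.74×8.314×476/350 = 64.9 L.
Polytropic n=1.35: T₂ = T₁(V₁/V₂)^(n−1) = 476×(0.254)^0.35 = 295 K; P₂ = P₁(V₁/V₂)^n = 55.2 kPa.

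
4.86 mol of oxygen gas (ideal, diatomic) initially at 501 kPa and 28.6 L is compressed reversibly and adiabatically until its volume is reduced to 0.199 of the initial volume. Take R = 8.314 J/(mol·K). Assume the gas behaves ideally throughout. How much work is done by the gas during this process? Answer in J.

T₁ = P₁V₁/(nR) = 501×28.6/(4.86×8.314) = 355 K.
Adiabatic: TV^(γ−1) = const ⇒ T₂ = 355×(5.03)^0.400 = 676 K; PV^γ = const ⇒ P₂ = 4800 kPa.
ΔU = nCvΔT = 4.86×20.8×(676−355) = 32500 J.
Q = 0 for an adiabatic process, so W = −ΔU = -32500 J.

-32500 J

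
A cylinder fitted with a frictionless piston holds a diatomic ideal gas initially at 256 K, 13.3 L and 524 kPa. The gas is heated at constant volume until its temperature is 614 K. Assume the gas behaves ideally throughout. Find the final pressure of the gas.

1260 kPa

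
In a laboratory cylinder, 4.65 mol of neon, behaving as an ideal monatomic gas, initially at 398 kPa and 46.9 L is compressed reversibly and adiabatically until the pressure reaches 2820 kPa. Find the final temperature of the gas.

1060 K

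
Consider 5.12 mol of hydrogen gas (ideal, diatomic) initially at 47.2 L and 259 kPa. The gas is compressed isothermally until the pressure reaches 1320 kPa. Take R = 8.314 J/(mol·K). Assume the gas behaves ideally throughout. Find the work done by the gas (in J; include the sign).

T₁ = P₁V₁/(nR) = 259×47.2/(5.12×8.314) = 287 K.
Isothermal: T stays 287 K; PV = const ⇒ V₂ = 9.26 L, P₂ = 1320 kPa.
W = nRT ln(V₂/V₁) = 5.12×8.314×287×ln(0.196) = -19900 J.

-19900 J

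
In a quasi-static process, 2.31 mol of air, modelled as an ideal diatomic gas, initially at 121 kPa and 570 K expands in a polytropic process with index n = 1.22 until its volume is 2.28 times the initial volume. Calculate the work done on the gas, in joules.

V₁ = nRT₁/P₁ = 2.31×8.314×570/121 = 90.5 L.
Polytropic n=1.22: T₂ = T₁(V₁/V₂)^(n−1) = 570×(0.439)^0.22 = 475 K; P₂ = P₁(V₁/V₂)^n = 44.3 kPa.
W = (P₁V₁−P₂V₂)/(n−1) = (121×90.5−44.3×206)/0.22 = 8250 J.
Work done on the gas = −W_by = -8250 J.

-8250 J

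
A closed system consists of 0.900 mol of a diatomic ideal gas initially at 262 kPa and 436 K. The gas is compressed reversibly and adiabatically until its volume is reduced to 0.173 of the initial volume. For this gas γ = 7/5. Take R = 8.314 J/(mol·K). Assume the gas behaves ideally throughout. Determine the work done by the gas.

-8300 J

V₁ = nRT₁/P₁ = 0.900×8.314×436/262 = 12.5 L.
Adiabatic: TV^(γ−1) = const ⇒ T₂ = 436×(5.78)^0.400 = 880 K; PV^γ = const ⇒ P₂ = 3060 kPa.
ΔU = nCvΔT = 0.900×20.8×(880−436) = 8300 J.
Q = 0 for an adiabatic process, so W = −ΔU = -8300 J.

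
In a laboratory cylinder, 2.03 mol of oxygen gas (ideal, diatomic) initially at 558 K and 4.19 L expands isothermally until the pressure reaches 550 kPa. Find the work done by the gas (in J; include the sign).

P₁ = nRT₁/V₁ = 2.03×8.314×558/4.19 = 2250 kPa.
Isothermal: T stays 558 K; PV = const ⇒ V₂ = 17.1 L, P₂ = 550 kPa.
W = nRT ln(V₂/V₁) = 2.03×8.314×558×ln(4.09) = 13300 J.

13300 J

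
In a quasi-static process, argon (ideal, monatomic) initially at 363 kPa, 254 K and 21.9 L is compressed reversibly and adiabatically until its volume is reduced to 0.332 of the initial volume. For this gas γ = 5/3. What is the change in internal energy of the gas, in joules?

n = P₁V₁/(RT₁) = 363×21.9/(8.314×254) = 3.76 mol.
Adiabatic: TV^(γ−1) = const ⇒ T₂ = 254×(3.01)^0.667 = 530 K; PV^γ = const ⇒ P₂ = 2280 kPa.
For an ideal gas ΔU = nCvΔT with Cv = (3/2)R = 12.5 J/(mol·K).
ΔU = 3.76×12.5×(530−254) = 12900 J.

12900 J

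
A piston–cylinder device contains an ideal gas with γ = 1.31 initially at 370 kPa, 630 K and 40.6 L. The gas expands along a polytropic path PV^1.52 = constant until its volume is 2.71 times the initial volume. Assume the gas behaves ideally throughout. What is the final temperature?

375 K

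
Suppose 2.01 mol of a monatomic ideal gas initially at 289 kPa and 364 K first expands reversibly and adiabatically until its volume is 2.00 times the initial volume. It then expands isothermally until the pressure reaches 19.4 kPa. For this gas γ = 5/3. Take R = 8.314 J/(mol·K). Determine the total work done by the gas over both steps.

V₁ = nRT₁/P₁ = 2.01×8.314×364/289 = 21.0 L.
Step 1 — Adiabatic: TV^(γ−1) = const ⇒ T₂ = 364×(0.500)^0.667 = 229 K; PV^γ = const ⇒ P₂ = 91.0 kPa.
ΔU = nCvΔT = 2.01×12.5×(229−364) = -3380 J.
Q = 0 for an adiabatic process, so W = −ΔU = 3380 J.
State after step 1: P = 91.0 kPa, V = 42.1 L, T = 229 K.
Step 2 — Isothermal: T stays 229 K; PV = const ⇒ V₂ = 198 L, P₂ = 19.4 kPa.
ΔU = 0 (ideal gas, T constant).
W = nRT ln(V₂/V₁) = 2.01×8.314×229×ln(4.69) = 5920 J.
Q = ΔU + W = 5920 J.
Net over both steps: W = 9300 J, Q = 5920 J, ΔU = -3380 J.

9300 J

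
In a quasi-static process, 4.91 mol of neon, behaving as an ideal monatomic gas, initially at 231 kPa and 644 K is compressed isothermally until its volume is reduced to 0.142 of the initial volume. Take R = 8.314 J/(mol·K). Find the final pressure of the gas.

1630 kPa

V₁ = nRT₁/P₁ = 4.91×8.314×644/231 = 114 L.
Isothermal: T stays 644 K; PV = const ⇒ V₂ = 16.2 L, P₂ = 1630 kPa.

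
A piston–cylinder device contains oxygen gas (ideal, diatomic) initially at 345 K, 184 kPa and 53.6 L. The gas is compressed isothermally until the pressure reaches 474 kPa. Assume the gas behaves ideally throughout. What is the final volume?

20.8 L

Isothermal: T stays 345 K; PV = const ⇒ V₂ = 20.8 L, P₂ = 474 kPa.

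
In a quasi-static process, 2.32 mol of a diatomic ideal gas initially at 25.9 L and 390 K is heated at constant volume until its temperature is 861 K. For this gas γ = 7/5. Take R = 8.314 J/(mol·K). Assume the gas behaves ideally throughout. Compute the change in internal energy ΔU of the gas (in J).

P₁ = nRT₁/V₁ = 2.32×8.314×390/25.9 = 290 kPa.
Isochoric: V stays 25.9 L; P/T = const ⇒ T₂ = 861 K, P₂ = 641 kPa.
For an ideal gas ΔU = nCvΔT with Cv = (5/2)R = 20.8 J/(mol·K).
ΔU = 2.32×20.8×(861−390) = 22700 J.

22700 J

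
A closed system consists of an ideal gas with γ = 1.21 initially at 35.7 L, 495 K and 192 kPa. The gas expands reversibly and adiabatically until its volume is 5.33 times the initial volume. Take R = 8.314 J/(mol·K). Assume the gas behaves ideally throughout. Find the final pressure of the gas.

Adiabatic: TV^(γ−1) = const ⇒ T₂ = 495×(0.188)^0.210 = 348 K; PV^γ = const ⇒ P₂ = 25.3 kPa.

25.3 kPa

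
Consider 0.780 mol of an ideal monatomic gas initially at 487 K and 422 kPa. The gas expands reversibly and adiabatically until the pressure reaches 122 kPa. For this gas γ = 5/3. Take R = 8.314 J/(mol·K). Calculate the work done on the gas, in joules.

-1850 J

V₁ = nRT₁/P₁ = 0.780×8.314×487/422 = 7.48 L.
Adiabatic: T₂/T₁ = (P₂/P₁)^((γ−1)/γ) ⇒ T₂ = 487×(0.289)^0.400 = 296 K; V₂ = 15.8 L.
ΔU = nCvΔT = 0.780×12.5×(296−487) = -1850 J.
Q = 0 for an adiabatic process, so W = −ΔU = 1850 J.
Work done on the gas = −W_by = -1850 J.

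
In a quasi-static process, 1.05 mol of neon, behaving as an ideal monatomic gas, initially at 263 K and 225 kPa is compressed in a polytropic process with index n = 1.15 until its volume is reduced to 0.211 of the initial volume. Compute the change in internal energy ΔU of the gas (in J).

905 J

V₁ = nRT₁/P₁ = 1.05×8.314×263/225 = 10.2 L.
Polytropic n=1.15: T₂ = T₁(V₁/V₂)^(n−1) = 263×(4.74)^0.15 = 332 K; P₂ = P₁(V₁/V₂)^n = 1350 kPa.
For an ideal gas ΔU = nCvΔT with Cv = (3/2)R = 12.5 J/(mol·K).
ΔU = 1.05×12.5×(332−263) = 905 J.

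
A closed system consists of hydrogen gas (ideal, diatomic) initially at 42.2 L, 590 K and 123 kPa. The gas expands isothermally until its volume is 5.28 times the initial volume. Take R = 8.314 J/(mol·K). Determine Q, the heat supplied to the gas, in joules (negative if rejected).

8640 J

n = P₁V₁/(RT₁) = 123×42.2/(8.314×590) = 1.06 mol.
Isothermal: T stays 590 K; PV = const ⇒ V₂ = 223 L, P₂ = 23.3 kPa.
ΔU = 0 (ideal gas, T constant).
W = nRT ln(V₂/V₁) = 1.06×8.314×590×ln(5.28) = 8640 J.
Q = ΔU + W = 8640 J.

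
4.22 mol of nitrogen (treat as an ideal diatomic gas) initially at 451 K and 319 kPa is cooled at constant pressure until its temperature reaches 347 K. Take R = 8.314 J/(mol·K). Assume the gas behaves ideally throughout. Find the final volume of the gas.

38.2 L

V₁ = nRT₁/P₁ = 4.22×8.314×451/319 = 49.6 L.
Isobaric: P stays 319 kPa; V/T = const ⇒ T₂ = 347 K, V₂ = 38.2 L.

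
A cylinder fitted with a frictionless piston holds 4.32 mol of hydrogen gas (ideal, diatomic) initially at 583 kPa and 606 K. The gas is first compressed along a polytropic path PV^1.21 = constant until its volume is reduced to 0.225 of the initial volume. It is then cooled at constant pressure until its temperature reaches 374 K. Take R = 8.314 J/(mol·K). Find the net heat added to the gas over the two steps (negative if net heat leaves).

-75300 J

V₁ = nRT₁/P₁ = 4.32×8.314×606/583 = 37.3 L.
Step 1 — Polytropic n=1.21: T₂ = T₁(V₁/V₂)^(n−1) = 606×(4.44)^0.21 = 829 K; P₂ = P₁(V₁/V₂)^n = 3540 kPa.
W = (P₁V₁−P₂V₂)/(n−1) = (583×37.3−3540×8.40)/0.21 = -38100 J.
ΔU = nCvΔT = 4.32×20.8×(829−606) = 20000 J.
Q = ΔU + W = -18100 J.
State after step 1: P = 3540 kPa, V = 8.40 L, T = 829 K.
Step 2 — Isobaric: P stays 3540 kPa; V/T = const ⇒ T₂ = 374 K, V₂ = 3.79 L.
W = PΔV = 3540×(3.79−8.40) kPa·L = -16300 J.
ΔU = nCvΔT = 4.32×20.8×(374−829) = -40800 J.
Q = ΔU + W = nCpΔT = -57200 J.
Net over both steps: W = -54500 J, Q = -75300 J, ΔU = -20800 J.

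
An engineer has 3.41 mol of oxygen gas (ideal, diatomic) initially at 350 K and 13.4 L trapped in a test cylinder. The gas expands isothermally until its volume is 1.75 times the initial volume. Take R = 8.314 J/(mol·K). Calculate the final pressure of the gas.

423 kPa

P₁ = nRT₁/V₁ = 3.41×8.314×350/13.4 = 741 kPa.
Isothermal: T stays 350 K; PV = const ⇒ V₂ = 23.4 L, P₂ = 423 kPa.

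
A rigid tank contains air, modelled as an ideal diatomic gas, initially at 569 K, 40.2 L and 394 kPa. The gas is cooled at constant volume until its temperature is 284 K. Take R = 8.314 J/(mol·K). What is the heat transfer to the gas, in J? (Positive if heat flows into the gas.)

n = P₁V₁/(RT₁) = 394×40.2/(8.314×569) = 3.35 mol.
Isochoric: V stays 40.2 L; P/T = const ⇒ T₂ = 284 K, P₂ = 197 kPa.
W = 0 (no volume change).
ΔU = nCvΔT = 3.35×20.8×(284−569) = -19800 J.
Q = ΔU = -19800 J.

-19800 J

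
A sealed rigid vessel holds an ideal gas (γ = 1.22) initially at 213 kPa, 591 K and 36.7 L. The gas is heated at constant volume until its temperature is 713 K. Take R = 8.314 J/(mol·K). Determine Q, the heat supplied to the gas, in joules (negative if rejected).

n = P₁V₁/(RT₁) = 213×36.7/(8.314×591) = 1.59 mol.
Isochoric: V stays 36.7 L; P/T = const ⇒ T₂ = 713 K, P₂ = 257 kPa.
W = 0 (no volume change).
ΔU = nCvΔT = 1.59×37.8×(713−591) = 7330 J.
Q = ΔU = 7330 J.

7330 J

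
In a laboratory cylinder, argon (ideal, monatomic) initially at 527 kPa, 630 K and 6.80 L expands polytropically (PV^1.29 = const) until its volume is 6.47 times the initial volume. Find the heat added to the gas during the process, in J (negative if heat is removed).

n = P₁V₁/(RT₁) = 527×6.80/(8.314×630) = 0.684 mol.
Polytropic n=1.29: T₂ = T₁(V₁/V₂)^(n−1) = 630×(0.155)^0.29 = 367 K; P₂ = P₁(V₁/V₂)^n = 47.4 kPa.
W = (P₁V₁−P₂V₂)/(n−1) = (527×6.80−47.4×44.0)/0.29 = 5170 J.
ΔU = nCvΔT = 0.684×12.5×(367−630) = -2250 J.
Q = ΔU + W = 2920 J.

2920 J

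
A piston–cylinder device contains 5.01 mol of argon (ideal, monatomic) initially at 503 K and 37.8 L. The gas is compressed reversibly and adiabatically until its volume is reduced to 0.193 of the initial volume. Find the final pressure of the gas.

8600 kPa

P₁ = nRT₁/V₁ = 5.01×8.314×503/37.8 = 554 kPa.
Adiabatic: TV^(γ−1) = const ⇒ T₂ = 503×(5.18)^0.667 = 1510 K; PV^γ = const ⇒ P₂ = 8600 kPa.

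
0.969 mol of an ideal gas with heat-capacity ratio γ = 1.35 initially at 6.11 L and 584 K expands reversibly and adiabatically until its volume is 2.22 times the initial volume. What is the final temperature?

P₁ = nRT₁/V₁ = 0.969×8.314×584/6.11 = 770 kPa.
Adiabatic: TV^(γ−1) = const ⇒ T₂ = 584×(0.450)^0.350 = 442 K; PV^γ = const ⇒ P₂ = 262 kPa.

442 K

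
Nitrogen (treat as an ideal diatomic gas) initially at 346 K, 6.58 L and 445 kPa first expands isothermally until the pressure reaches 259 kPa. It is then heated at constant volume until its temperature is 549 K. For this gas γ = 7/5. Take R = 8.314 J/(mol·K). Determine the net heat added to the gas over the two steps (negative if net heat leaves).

n = P₁V₁/(RT₁) = 445×6.58/(8.314×346) = 1.02 mol.
Step 1 — Isothermal: T stays 346 K; PV = const ⇒ V₂ = 11.3 L, P₂ = 259 kPa.
ΔU = 0 (ideal gas, T constant).
W = nRT ln(V₂/V₁) = 1.02×8.314×346×ln(1.72) = 1580 J.
Q = ΔU + W = 1580 J.
State after step 1: P = 259 kPa, V = 11.3 L, T = 346 K.
Step 2 — Isochoric: V stays 11.3 L; P/T = const ⇒ T₂ = 549 K, P₂ = 411 kPa.
W = 0 (no volume change).
ΔU = nCvΔT = 1.02×20.8×(549−346) = 4290 J.
Q = ΔU = 4290 J.
Net over both steps: W = 1580 J, Q = 5880 J, ΔU = 4290 J.

5880 J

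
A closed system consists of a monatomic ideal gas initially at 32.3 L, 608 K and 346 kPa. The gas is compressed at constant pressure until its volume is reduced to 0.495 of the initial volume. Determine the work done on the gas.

n = P₁V₁/(RT₁) = 346×32.3/(8.314×608) = 2.21 mol.
Isobaric: P stays 346 kPa; V/T = const ⇒ T₂ = 301 K, V₂ = 16.0 L.
W = PΔV = 346×(16.0−32.3) kPa·L = -5640 J.
Work done on the gas = −W_by = 5640 J.

5640 J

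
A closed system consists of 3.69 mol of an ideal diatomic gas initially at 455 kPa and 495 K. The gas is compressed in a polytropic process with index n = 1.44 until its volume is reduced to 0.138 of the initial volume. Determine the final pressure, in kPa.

7880 kPa

V₁ = nRT₁/P₁ = 3.69×8.314×495/455 = 33.4 L.
Polytropic n=1.44: T₂ = T₁(V₁/V₂)^(n−1) = 495×(7.25)^0.44 = 1180 K; P₂ = P₁(V₁/V₂)^n = 7880 kPa.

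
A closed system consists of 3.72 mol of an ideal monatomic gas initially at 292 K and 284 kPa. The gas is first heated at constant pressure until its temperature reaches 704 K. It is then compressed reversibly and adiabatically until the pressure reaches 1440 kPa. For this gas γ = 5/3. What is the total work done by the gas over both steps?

-17100 J

V₁ = nRT₁/P₁ = 3.72×8.314×292/284 = 31.8 L.
Step 1 — Isobaric: P stays 284 kPa; V/T = const ⇒ T₂ = 704 K, V₂ = 76.7 L.
W = PΔV = 284×(76.7−31.8) kPa·L = 12700 J.
ΔU = nCvΔT = 3.72×12.5×(704−292) = 19100 J.
Q = ΔU + W = nCpΔT = 31900 J.
State after step 1: P = 284 kPa, V = 76.7 L, T = 704 K.
Step 2 — Adiabatic: T₂/T₁ = (P₂/P₁)^((γ−1)/γ) ⇒ T₂ = 704×(5.07)^0.400 = 1350 K; V₂ = 28.9 L.
ΔU = nCvΔT = 3.72×12.5×(1350−704) = 29900 J.
Q = 0 for an adiabatic process, so W = −ΔU = -29900 J.
Net over both steps: W = -17100 J, Q = 31900 J, ΔU = 49000 J.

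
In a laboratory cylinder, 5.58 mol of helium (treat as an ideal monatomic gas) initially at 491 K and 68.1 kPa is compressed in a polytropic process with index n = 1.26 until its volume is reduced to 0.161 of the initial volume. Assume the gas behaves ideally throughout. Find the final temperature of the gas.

V₁ = nRT₁/P₁ = 5.58×8.314×491/68.1 = 334 L.
Polytropic n=1.26: T₂ = T₁(V₁/V₂)^(n−1) = 491×(6.21)^0.26 = 789 K; P₂ = P₁(V₁/V₂)^n = 680 kPa.

789 K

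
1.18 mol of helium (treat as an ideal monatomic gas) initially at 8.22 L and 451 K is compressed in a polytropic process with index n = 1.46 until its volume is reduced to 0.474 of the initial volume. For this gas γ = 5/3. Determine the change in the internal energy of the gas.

2720 J

P₁ = nRT₁/V₁ = 1.18×8.314×451/8.22 = 538 kPa.
Polytropic n=1.46: T₂ = T₁(V₁/V₂)^(n−1) = 451×(2.11)^0.46 = 636 K; P₂ = P₁(V₁/V₂)^n = 1600 kPa.
For an ideal gas ΔU = nCvΔT with Cv = (3/2)R = 12.5 J/(mol·K).
ΔU = 1.18×12.5×(636−451) = 2720 J.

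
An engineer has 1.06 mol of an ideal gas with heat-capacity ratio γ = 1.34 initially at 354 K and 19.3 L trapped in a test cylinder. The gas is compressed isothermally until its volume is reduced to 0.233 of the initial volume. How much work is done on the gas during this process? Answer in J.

P₁ = nRT₁/V₁ = 1.06×8.314×354/19.3 = 162 kPa.
Isothermal: T stays 354 K; PV = const ⇒ V₂ = 4.50 L, P₂ = 694 kPa.
W = nRT ln(V₂/V₁) = 1.06×8.314×354×ln(0.233) = -4540 J.
Work done on the gas = −W_by = 4540 J.

4540 J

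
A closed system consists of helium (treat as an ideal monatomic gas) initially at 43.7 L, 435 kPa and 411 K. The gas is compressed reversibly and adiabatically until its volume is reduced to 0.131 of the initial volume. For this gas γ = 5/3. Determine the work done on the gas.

82000 J

n = P₁V₁/(RT₁) = 435×43.7/(8.314×411) = 5.56 mol.
Adiabatic: TV^(γ−1) = const ⇒ T₂ = 411×(7.63)^0.667 = 1590 K; PV^γ = const ⇒ P₂ = 12900 kPa.
ΔU = nCvΔT = 5.56×12.5×(1590−411) = 82000 J.
Q = 0 for an adiabatic process, so W = −ΔU = -82000 J.
Work done on the gas = −W_by = 82000 J.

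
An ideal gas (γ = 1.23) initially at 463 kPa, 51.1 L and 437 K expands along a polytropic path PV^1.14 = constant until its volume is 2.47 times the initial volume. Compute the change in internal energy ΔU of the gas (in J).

-12200 J

n = P₁V₁/(RT₁) = 463×51.1/(8.314×437) = 6.51 mol.
Polytropic n=1.14: T₂ = T₁(V₁/V₂)^(n−1) = 437×(0.405)^0.14 = 385 K; P₂ = P₁(V₁/V₂)^n = 165 kPa.
For an ideal gas ΔU = nCvΔT with Cv = R/(γ−1) = 36.1 J/(mol·K).
ΔU = 6.51×36.1×(385−437) = -12200 J.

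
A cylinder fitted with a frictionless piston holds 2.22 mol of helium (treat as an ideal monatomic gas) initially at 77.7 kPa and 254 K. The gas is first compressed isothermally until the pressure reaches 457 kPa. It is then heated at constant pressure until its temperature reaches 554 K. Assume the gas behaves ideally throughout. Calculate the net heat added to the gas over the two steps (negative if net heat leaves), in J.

5540 J

V₁ = nRT₁/P₁ = 2.22×8.314×254/77.7 = 60.3 L.
Step 1 — Isothermal: T stays 254 K; PV = const ⇒ V₂ = 10.3 L, P₂ = 457 kPa.
ΔU = 0 (ideal gas, T constant).
W = nRT ln(V₂/V₁) = 2.22×8.314×254×ln(0.170) = -8310 J.
Q = ΔU + W = -8310 J.
State after step 1: P = 457 kPa, V = 10.3 L, T = 254 K.
Step 2 — Isobaric: P stays 457 kPa; V/T = const ⇒ T₂ = 554 K, V₂ = 22.4 L.
W = PΔV = 457×(22.4−10.3) kPa·L = 5540 J.
ΔU = nCvΔT = 2.22×12.5×(554−254) = 8310 J.
Q = ΔU + W = nCpΔT = 13800 J.
Net over both steps: W = -2770 J, Q = 5540 J, ΔU = 8310 J.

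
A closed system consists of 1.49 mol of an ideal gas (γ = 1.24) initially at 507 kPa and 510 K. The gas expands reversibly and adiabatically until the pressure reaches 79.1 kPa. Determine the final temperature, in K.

356 K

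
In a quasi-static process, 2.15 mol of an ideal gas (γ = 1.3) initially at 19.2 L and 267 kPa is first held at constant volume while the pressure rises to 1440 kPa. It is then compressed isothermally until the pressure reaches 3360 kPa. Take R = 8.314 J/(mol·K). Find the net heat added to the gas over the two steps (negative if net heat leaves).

T₁ = P₁V₁/(nR) = 267×19.2/(2.15×8.314) = 287 K.
Step 1 — Isochoric: V stays 19.2 L; P/T = const ⇒ T₂ = 1550 K, P₂ = 1440 kPa.
W = 0 (no volume change).
ΔU = nCvΔT = 2.15×27.7×(1550−287) = 75100 J.
Q = ΔU = 75100 J.
State after step 1: P = 1440 kPa, V = 19.2 L, T = 1550 K.
Step 2 — Isothermal: T stays 1550 K; PV = const ⇒ V₂ = 8.23 L, P₂ = 3360 kPa.
ΔU = 0 (ideal gas, T constant).
W = nRT ln(V₂/V₁) = 2.15×8.314×1550×ln(0.429) = -23400 J.
Q = ΔU + W = -23400 J.
Net over both steps: W = -23400 J, Q = 51600 J, ΔU = 75100 J.

51600 J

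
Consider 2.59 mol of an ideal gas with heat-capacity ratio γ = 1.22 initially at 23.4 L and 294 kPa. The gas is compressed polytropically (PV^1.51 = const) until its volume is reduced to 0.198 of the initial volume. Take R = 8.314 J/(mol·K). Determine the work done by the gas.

T₁ = P₁V₁/(nR) = 294×23.4/(2.59×8.314) = 319 K.
Polytropic n=1.51: T₂ = T₁(V₁/V₂)^(n−1) = 319×(5.05)^0.51 = 730 K; P₂ = P₁(V₁/V₂)^n = 3390 kPa.
W = (P₁V₁−P₂V₂)/(n−1) = (294×23.4−3390×4.63)/0.51 = -17300 J.

-17300 J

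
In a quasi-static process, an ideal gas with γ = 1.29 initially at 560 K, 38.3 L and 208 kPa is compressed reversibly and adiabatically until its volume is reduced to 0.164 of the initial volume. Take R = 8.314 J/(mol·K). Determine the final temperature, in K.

Adiabatic: TV^(γ−1) = const ⇒ T₂ = 560×(6.10)^0.290 = 946 K; PV^γ = const ⇒ P₂ = 2140 kPa.

946 K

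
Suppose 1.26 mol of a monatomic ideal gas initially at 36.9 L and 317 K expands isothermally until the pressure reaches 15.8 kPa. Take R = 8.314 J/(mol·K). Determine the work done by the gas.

5780 J

P₁ = nRT₁/V₁ = 1.26×8.314×317/36.9 = 90.0 kPa.
Isothermal: T stays 317 K; PV = const ⇒ V₂ = 210 L, P₂ = 15.8 kPa.
W = nRT ln(V₂/V₁) = 1.26×8.314×317×ln(5.70) = 5780 J.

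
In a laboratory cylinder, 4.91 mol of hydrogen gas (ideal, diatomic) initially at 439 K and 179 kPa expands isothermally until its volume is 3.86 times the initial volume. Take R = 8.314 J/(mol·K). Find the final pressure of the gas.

46.4 kPa

V₁ = nRT₁/P₁ = 4.91×8.314×439/179 = 100 L.
Isothermal: T stays 439 K; PV = const ⇒ V₂ = 386 L, P₂ = 46.4 kPa.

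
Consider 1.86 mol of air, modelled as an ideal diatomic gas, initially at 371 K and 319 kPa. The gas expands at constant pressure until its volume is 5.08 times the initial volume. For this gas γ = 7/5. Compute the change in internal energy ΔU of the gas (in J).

V₁ = nRT₁/P₁ = 1.86×8.314×371/319 = 18.0 L.
Isobaric: P stays 319 kPa; V/T = const ⇒ T₂ = 1880 K, V₂ = 91.4 L.
For an ideal gas ΔU = nCvΔT with Cv = (5/2)R = 20.8 J/(mol·K).
ΔU = 1.86×20.8×(1880−371) = 58500 J.

58500 J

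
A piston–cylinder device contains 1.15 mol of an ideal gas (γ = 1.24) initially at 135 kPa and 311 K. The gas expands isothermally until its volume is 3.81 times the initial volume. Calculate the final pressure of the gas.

V₁ = nRT₁/P₁ = 1.15×8.314×311/135 = 22.0 L.
Isothermal: T stays 311 K; PV = const ⇒ V₂ = 83.9 L, P₂ = 35.4 kPa.

35.4 kPa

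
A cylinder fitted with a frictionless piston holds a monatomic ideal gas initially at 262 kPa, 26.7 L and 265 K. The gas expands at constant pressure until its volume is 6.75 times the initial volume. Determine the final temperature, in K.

1790 K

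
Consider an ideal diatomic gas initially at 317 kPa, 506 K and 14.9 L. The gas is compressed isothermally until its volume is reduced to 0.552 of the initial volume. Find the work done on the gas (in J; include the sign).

2810 J

n = P₁V₁/(RT₁) = 317×14.9/(8.314×506) = 1.12 mol.
Isothermal: T stays 506 K; PV = const ⇒ V₂ = 8.22 L, P₂ = 574 kPa.
W = nRT ln(V₂/V₁) = 1.12×8.314×506×ln(0.552) = -2810 J.
Work done on the gas = −W_by = 2810 J.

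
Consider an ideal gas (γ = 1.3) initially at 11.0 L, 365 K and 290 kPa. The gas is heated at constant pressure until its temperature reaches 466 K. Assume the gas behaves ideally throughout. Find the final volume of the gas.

14.0 L

Isobaric: P stays 290 kPa; V/T = const ⇒ T₂ = 466 K, V₂ = 14.0 L.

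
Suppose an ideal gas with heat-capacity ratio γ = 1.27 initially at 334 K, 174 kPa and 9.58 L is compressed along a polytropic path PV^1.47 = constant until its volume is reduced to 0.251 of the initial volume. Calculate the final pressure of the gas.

Polytropic n=1.47: T₂ = T₁(V₁/V₂)^(n−1) = 334×(3.98)^0.47 = 640 K; P₂ = P₁(V₁/V₂)^n = 1330 kPa.

1330 kPa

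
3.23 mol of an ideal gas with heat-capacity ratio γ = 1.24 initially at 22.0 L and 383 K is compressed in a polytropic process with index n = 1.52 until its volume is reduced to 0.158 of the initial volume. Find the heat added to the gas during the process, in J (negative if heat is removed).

37200 J

P₁ = nRT₁/V₁ = 3.23×8.314×383/22.0 = 468 kPa.
Polytropic n=1.52: T₂ = T₁(V₁/V₂)^(n−1) = 383×(6.33)^0.52 = 1000 K; P₂ = P₁(V₁/V₂)^n = 7720 kPa.
W = (P₁V₁−P₂V₂)/(n−1) = (468×22.0−7720×3.48)/0.52 = -31900 J.
ΔU = nCvΔT = 3.23×34.6×(1000−383) = 69000 J.
Q = ΔU + W = 37200 J.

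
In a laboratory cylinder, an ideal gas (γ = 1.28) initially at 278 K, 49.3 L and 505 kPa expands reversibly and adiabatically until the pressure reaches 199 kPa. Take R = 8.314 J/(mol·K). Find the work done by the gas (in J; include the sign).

n = P₁V₁/(RT₁) = 505×49.3/(8.314×278) = 10.8 mol.
Adiabatic: T₂/T₁ = (P₂/P₁)^((γ−1)/γ) ⇒ T₂ = 278×(0.394)^0.219 = 227 K; V₂ = 102 L.
ΔU = nCvΔT = 10.8×29.7×(227−278) = -16400 J.
Q = 0 for an adiabatic process, so W = −ΔU = 16400 J.

16400 J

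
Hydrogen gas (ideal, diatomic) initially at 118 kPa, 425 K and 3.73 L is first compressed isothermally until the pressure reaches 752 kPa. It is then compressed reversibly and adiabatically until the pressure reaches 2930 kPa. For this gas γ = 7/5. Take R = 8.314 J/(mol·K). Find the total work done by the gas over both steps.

-1340 J

n = P₁V₁/(RT₁) = 118×3.73/(8.314×425) = 0.125 mol.
Step 1 — Isothermal: T stays 425 K; PV = const ⇒ V₂ = 0.585 L, P₂ = 752 kPa.
ΔU = 0 (ideal gas, T constant).
W = nRT ln(V₂/V₁) = 0.125×8.314×425×ln(0.157) = -815 J.
Q = ΔU + W = -815 J.
State after step 1: P = 752 kPa, V = 0.585 L, T = 425 K.
Step 2 — Adiabatic: T₂/T₁ = (P₂/P₁)^((γ−1)/γ) ⇒ T₂ = 425×(3.90)^0.286 = 627 K; V₂ = 0.222 L.
ΔU = nCvΔT = 0.125×20.8×(627−425) = 523 J.
Q = 0 for an adiabatic process, so W = −ΔU = -523 J.
Net over both steps: W = -1340 J, Q = -815 J, ΔU = 523 J.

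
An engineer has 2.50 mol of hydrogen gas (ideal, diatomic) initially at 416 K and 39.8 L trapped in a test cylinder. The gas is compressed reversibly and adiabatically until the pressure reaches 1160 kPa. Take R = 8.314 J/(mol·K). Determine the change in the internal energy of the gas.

P₁ = nRT₁/V₁ = 2.50×8.314×416/39.8 = 217 kPa.
Adiabatic: T₂/T₁ = (P₂/P₁)^((γ−1)/γ) ⇒ T₂ = 416×(5.34)^0.286 = 671 K; V₂ = 12.0 L.
For an ideal gas ΔU = nCvΔT with Cv = (5/2)R = 20.8 J/(mol·K).
ΔU = 2.50×20.8×(671−416) = 13300 J.

13300 J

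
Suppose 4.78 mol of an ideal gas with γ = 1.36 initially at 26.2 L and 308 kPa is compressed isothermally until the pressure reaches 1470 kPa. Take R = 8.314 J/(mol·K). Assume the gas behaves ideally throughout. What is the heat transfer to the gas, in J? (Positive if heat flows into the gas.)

-12600 J

T₁ = P₁V₁/(nR) = 308×26.2/(4.78×8.314) = 203 K.
Isothermal: T stays 203 K; PV = const ⇒ V₂ = 5.49 L, P₂ = 1470 kPa.
ΔU = 0 (ideal gas, T constant).
W = nRT ln(V₂/V₁) = 4.78×8.314×203×ln(0.210) = -12600 J.
Q = ΔU + W = -12600 J.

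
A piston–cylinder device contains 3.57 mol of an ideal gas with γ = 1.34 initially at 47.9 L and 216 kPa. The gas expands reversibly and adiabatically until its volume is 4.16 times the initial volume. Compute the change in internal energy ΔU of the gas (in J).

-11700 J

T₁ = P₁V₁/(nR) = 216×47.9/(3.57×8.314) = 349 K.
Adiabatic: TV^(γ−1) = const ⇒ T₂ = 349×(0.240)^0.340 = 215 K; PV^γ = const ⇒ P₂ = 32.0 kPa.
For an ideal gas ΔU = nCvΔT with Cv = R/(γ−1) = 24.5 J/(mol·K).
ΔU = 3.57×24.5×(215−349) = -11700 J.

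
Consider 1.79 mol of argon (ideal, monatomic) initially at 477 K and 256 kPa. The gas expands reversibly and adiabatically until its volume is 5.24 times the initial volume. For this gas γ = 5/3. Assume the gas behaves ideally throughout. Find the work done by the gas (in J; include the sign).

7120 J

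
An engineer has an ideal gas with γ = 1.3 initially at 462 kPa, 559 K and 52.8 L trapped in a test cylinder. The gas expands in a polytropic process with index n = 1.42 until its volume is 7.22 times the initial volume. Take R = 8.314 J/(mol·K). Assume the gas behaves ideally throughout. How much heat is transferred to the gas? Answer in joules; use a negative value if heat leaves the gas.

n = P₁V₁/(RT₁) = 462×52.8/(8.314×559) = 5.25 mol.
Polytropic n=1.42: T₂ = T₁(V₁/V₂)^(n−1) = 559×(0.139)^0.42 = 244 K; P₂ = P₁(V₁/V₂)^n = 27.9 kPa.
W = (P₁V₁−P₂V₂)/(n−1) = (462×52.8−27.9×381)/0.42 = 32800 J.
ΔU = nCvΔT = 5.25×27.7×(244−559) = -45900 J.
Q = ΔU + W = -13100 J.

-13100 J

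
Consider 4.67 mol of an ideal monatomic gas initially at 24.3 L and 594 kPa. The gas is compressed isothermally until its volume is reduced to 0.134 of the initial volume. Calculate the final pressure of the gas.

T₁ = P₁V₁/(nR) = 594×24.3/(4.67×8.314) = 372 K.
Isothermal: T stays 372 K; PV = const ⇒ V₂ = 3.26 L, P₂ = 4430 kPa.

4430 kPa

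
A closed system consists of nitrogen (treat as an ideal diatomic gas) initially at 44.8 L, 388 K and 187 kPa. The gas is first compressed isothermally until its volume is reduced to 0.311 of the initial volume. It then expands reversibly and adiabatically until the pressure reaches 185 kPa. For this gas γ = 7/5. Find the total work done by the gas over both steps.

-3800 J

n = P₁V₁/(RT₁) = 187×44.8/(8.314×388) = 2.60 mol.
Step 1 — Isothermal: T stays 388 K; PV = const ⇒ V₂ = 13.9 L, P₂ = 601 kPa.
ΔU = 0 (ideal gas, T constant).
W = nRT ln(V₂/V₁) = 2.60×8.314×388×ln(0.311) = -9780 J.
Q = ΔU + W = -9780 J.
State after step 1: P = 601 kPa, V = 13.9 L, T = 388 K.
Step 2 — Adiabatic: T₂/T₁ = (P₂/P₁)^((γ−1)/γ) ⇒ T₂ = 388×(0.308)^0.286 = 277 K; V₂ = 32.3 L.
ΔU = nCvΔT = 2.60×20.8×(277−388) = -5990 J.
Q = 0 for an adiabatic process, so W = −ΔU = 5990 J.
Net over both steps: W = -3800 J, Q = -9780 J, ΔU = -5990 J.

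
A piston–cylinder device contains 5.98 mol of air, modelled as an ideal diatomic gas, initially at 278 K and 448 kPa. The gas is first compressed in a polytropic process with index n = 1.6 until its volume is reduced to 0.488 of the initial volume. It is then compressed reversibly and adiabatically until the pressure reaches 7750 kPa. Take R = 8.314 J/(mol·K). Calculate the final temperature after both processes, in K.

V₁ = nRT₁/P₁ = 5.98×8.314×278/448 = 30.9 L.
Step 1 — Polytropic n=1.6: T₂ = T₁(V₁/V₂)^(n−1) = 278×(2.05)^0.60 = 428 K; P₂ = P₁(V₁/V₂)^n = 1410 kPa.
W = (P₁V₁−P₂V₂)/(n−1) = (448×30.9−1410×15.1)/0.60 = -12400 J.
ΔU = nCvΔT = 5.98×20.8×(428−278) = 18600 J.
Q = ΔU + W = 6200 J.
State after step 1: P = 1410 kPa, V = 15.1 L, T = 428 K.
Step 2 — Adiabatic: T₂/T₁ = (P₂/P₁)^((γ−1)/γ) ⇒ T₂ = 428×(5.49)^0.286 = 695 K; V₂ = 4.46 L.
ΔU = nCvΔT = 5.98×20.8×(695−428) = 33300 J.
Q = 0 for an adiabatic process, so W = −ΔU = -33300 J.
Net over both steps: W = -45700 J, Q = 6200 J, ΔU = 51900 J.

695 K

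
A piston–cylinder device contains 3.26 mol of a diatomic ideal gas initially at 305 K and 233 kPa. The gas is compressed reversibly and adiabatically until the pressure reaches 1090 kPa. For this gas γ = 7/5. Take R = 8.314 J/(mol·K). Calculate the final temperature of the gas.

V₁ = nRT₁/P₁ = 3.26×8.314×305/233 = 35.5 L.
Adiabatic: T₂/T₁ = (P₂/P₁)^((γ−1)/γ) ⇒ T₂ = 305×(4.68)^0.286 = 474 K; V₂ = 11.8 L.

474 K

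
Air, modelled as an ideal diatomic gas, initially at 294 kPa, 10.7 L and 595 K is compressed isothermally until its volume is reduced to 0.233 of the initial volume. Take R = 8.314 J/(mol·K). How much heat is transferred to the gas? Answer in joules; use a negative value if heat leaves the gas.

-4580 J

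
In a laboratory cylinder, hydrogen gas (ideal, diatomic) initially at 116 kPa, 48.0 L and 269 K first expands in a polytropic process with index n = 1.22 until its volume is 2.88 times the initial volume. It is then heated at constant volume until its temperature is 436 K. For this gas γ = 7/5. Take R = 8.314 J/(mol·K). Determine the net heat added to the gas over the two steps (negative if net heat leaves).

n = P₁V₁/(RT₁) = 116×48.0/(8.314×269) = 2.49 mol.
Step 1 — Polytropic n=1.22: T₂ = T₁(V₁/V₂)^(n−1) = 269×(0.347)^0.22 = 213 K; P₂ = P₁(V₁/V₂)^n = 31.9 kPa.
W = (P₁V₁−P₂V₂)/(n−1) = (116×48.0−31.9×138)/0.22 = 5250 J.
ΔU = nCvΔT = 2.49×20.8×(213−269) = -2890 J.
Q = ΔU + W = 2360 J.
State after step 1: P = 31.9 kPa, V = 138 L, T = 213 K.
Step 2 — Isochoric: V stays 138 L; P/T = const ⇒ T₂ = 436 K, P₂ = 65.3 kPa.
W = 0 (no volume change).
ΔU = nCvΔT = 2.49×20.8×(436−213) = 11500 J.
Q = ΔU = 11500 J.
Net over both steps: W = 5250 J, Q = 13900 J, ΔU = 8640 J.

13900 J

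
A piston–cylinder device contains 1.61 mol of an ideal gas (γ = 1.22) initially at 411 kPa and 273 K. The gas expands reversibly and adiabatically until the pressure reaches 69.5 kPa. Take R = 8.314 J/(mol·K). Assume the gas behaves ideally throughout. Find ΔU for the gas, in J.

-4550 J

V₁ = nRT₁/P₁ = 1.61×8.314×273/411 = 8.89 L.
Adiabatic: T₂/T₁ = (P₂/P₁)^((γ−1)/γ) ⇒ T₂ = 273×(0.169)^0.180 = 198 K; V₂ = 38.2 L.
For an ideal gas ΔU = nCvΔT with Cv = R/(γ−1) = 37.8 J/(mol·K).
ΔU = 1.61×37.8×(198−273) = -4550 J.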